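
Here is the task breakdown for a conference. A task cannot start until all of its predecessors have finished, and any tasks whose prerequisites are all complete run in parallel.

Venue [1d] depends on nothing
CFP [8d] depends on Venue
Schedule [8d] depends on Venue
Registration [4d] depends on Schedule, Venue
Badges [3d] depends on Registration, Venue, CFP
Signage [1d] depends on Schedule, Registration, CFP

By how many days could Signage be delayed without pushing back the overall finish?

Critical path: Venue→Schedule→Registration→Badges = 1+8+4+3 = 16, so the finish is 16 days.
Signage finishes as early as 14 and must finish by 16.
Float = 16 − 14 = 2.

2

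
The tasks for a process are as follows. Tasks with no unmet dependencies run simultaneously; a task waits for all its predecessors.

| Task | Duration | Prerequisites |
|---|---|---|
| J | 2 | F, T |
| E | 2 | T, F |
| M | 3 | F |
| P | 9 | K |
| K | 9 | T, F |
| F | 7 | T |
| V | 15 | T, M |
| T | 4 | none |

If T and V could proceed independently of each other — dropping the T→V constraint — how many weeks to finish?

29

Before: longest chain T→F→M→V = 4+7+3+15 = 29, finish 29.
Dropping T→V doesn't change V's earliest start (14); another predecessor still binds.
The longest chain is now T→F→M→V = 4+7+3+15 = 29, so the project takes 29 weeks.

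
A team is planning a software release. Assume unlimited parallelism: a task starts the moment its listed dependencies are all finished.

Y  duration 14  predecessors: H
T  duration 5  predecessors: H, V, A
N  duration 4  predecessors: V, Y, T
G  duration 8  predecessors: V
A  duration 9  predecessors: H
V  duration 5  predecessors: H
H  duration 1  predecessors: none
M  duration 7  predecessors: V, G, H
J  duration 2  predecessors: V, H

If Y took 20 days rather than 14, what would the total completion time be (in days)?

25

Baseline: H→V→G→M = 1+5+8+7 = 21 → 21 days.
The longest path through Y is only 19 days, so Y has float 2.
New critical path: H→Y→N = 1+20+4 = 25 ⇒ 25 days.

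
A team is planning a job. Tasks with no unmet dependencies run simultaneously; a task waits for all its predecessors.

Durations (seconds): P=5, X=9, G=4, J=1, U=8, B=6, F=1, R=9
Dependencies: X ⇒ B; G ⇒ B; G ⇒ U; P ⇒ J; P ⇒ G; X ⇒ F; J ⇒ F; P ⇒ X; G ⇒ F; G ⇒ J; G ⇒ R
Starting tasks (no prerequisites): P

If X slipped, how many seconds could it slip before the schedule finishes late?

P→X→B = 5+9+6 = 20 sets the makespan at 20 seconds.
X finishes as early as 14 and must finish by 14.
Float = 20 − 20 = 0.

0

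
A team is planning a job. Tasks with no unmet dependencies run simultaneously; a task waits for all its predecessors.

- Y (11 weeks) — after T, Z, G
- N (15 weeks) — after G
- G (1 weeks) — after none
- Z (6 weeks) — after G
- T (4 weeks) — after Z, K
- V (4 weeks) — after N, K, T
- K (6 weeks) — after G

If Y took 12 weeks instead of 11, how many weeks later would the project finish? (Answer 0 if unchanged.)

1

The binding path is G→Z→T→Y = 1+6+4+11 = 22; finish at 22 weeks.
Since Y is critical, the +1 change carries straight to that chain (now 23 weeks).
That remains the longest chain; total 23 weeks.
Change in finish: 23 − 22 = +1 weeks.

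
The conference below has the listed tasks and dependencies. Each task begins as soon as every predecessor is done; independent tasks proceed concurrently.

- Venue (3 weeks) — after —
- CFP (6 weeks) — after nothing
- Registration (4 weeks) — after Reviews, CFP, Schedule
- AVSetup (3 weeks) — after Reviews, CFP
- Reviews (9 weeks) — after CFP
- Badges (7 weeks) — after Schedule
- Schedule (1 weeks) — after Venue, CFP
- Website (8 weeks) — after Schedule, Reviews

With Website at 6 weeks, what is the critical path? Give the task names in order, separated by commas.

The binding path is CFP→Reviews→Website = 6+9+8 = 23; finish at 23 weeks.
Since Website is critical, the -2 change carries straight to that chain (now 21 weeks).
The critical path is still CFP→Reviews→Website; finish is now 21 weeks.

CFP, Reviews, Website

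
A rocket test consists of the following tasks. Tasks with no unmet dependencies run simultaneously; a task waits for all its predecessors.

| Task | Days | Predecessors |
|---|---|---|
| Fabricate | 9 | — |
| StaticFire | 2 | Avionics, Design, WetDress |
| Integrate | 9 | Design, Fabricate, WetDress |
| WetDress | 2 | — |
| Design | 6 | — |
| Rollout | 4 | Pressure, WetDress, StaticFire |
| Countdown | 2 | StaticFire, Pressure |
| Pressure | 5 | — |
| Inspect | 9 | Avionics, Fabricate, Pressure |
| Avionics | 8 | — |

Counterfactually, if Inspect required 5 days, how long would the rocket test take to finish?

18

The binding path is Fabricate→Inspect = 9+9 = 18; finish at 18 days.
Inspect lies on that path, so at 5 days the path becomes 14 days.
Now Fabricate→Integrate = 9+9 = 18 is longest, so the finish becomes 18 days.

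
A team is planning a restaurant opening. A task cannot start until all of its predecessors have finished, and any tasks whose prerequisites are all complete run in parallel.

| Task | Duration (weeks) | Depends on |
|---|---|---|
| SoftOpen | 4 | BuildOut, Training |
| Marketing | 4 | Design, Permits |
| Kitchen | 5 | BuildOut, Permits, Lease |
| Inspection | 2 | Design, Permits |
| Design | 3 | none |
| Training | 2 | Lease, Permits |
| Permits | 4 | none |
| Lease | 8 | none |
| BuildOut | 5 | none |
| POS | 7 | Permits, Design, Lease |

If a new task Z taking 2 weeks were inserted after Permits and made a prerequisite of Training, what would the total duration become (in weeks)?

15

Originally the job takes 15 weeks.
With Z inserted, Training now waits for max(Lease, Permits, Z).
New critical path: Lease→POS = 8+7 = 15 ⇒ 15 weeks.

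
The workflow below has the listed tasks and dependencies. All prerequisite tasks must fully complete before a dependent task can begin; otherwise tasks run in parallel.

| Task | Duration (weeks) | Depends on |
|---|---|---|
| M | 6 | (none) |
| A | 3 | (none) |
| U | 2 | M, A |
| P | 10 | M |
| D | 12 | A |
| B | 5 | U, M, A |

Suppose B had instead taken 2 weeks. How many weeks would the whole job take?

16

Baseline: M→P = 6+10 = 16 → 16 weeks.
The longest path through B is only 13 weeks, so B has float 3.
The critical path is still M→P; finish is now 16 weeks.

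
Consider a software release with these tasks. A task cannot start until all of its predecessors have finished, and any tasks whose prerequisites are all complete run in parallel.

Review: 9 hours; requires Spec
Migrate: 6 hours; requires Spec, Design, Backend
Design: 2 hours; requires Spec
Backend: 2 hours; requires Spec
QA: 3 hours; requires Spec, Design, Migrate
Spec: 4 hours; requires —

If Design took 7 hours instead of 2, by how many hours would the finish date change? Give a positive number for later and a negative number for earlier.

5

The binding path is Spec→Design→Migrate→QA = 4+2+6+3 = 15; finish at 15 hours.
Since Design is critical, the +5 change carries straight to that chain (now 20 hours).
No other chain overtakes it, so the finish is 20 hours.
Change in finish: 20 − 15 = +5 hours.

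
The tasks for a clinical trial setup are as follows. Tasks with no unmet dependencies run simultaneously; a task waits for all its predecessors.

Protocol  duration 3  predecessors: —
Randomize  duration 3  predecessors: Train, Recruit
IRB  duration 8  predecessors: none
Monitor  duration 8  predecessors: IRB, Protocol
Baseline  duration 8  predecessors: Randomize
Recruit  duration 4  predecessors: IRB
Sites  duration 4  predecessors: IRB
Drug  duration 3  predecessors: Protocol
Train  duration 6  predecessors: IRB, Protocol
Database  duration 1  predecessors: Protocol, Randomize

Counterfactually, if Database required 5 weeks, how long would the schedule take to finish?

25

Baseline: IRB→Train→Randomize→Baseline = 8+6+3+8 = 25 → 25 weeks.
Database is off the critical path — its longest chain is 18 weeks, giving 7 of slack.
No other chain overtakes it, so the finish is 25 weeks.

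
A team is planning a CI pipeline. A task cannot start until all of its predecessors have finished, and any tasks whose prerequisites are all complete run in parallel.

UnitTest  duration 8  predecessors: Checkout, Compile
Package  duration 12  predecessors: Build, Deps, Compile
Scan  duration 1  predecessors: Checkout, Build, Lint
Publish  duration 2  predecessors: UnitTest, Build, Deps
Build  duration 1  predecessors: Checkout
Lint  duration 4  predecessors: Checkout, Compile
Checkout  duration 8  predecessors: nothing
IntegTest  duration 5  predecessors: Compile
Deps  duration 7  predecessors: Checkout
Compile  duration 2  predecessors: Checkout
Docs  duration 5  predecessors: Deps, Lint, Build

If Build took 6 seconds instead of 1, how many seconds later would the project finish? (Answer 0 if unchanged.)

The binding path is Checkout→Deps→Package = 8+7+12 = 27; finish at 27 seconds.
The longest path through Build is only 21 seconds, so Build has float 6.
The critical path is still Checkout→Deps→Package; finish is now 27 seconds.
Change in finish: 27 − 27 = +0 seconds.

0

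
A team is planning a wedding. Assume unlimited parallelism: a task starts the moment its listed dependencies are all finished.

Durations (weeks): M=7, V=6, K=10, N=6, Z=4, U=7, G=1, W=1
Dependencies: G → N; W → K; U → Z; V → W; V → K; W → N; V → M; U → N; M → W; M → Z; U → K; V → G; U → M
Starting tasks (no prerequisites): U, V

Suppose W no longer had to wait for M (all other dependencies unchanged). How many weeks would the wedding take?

18

Before: longest chain U→M→W→K = 7+7+1+10 = 25, finish 25.
Without M→W, W's earliest start moves from 14 to 6.
After: U→M→Z = 7+7+4 = 18 → 18 weeks.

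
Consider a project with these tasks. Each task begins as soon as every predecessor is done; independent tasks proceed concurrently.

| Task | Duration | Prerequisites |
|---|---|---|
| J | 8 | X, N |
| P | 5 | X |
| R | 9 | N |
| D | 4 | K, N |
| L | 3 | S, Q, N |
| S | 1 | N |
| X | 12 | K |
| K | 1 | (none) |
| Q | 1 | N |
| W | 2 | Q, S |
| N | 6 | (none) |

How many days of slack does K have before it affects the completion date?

K→X→J = 1+12+8 = 21 sets the makespan at 21 days.
Longest path through K: 21 days (earliest finish 1, latest finish 1).
So K can slip 1 − 1 = 0 days.

0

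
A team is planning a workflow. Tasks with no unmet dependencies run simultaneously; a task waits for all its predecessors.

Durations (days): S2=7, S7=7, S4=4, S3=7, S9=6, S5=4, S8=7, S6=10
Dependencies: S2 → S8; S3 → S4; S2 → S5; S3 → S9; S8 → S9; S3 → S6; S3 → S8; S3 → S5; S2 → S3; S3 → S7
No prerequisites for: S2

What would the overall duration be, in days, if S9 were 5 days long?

26

Critical path before the change: S2→S3→S8→S9 = 7+7+7+6 = 27 giving 27 days.
S9 is on the critical path; changing it to 5 makes that path 26 days.
The critical path is still S2→S3→S8→S9; finish is now 26 days.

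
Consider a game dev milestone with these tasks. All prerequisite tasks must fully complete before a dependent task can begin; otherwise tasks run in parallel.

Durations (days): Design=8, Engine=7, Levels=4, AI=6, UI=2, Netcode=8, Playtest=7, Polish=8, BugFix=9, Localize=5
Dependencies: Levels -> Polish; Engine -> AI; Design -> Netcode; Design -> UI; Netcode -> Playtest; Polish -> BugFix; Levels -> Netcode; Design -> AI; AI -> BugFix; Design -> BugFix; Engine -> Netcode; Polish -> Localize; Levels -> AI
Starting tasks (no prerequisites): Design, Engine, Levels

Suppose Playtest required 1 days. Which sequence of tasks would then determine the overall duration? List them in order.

Critical path before the change: Design→Netcode→Playtest = 8+8+7 = 23 giving 23 days.
Playtest lies on that path, so at 1 day the path becomes 17 days.
Now Design→AI→BugFix = 8+6+9 = 23 is longest, so the finish becomes 23 days.

Design, AI, BugFix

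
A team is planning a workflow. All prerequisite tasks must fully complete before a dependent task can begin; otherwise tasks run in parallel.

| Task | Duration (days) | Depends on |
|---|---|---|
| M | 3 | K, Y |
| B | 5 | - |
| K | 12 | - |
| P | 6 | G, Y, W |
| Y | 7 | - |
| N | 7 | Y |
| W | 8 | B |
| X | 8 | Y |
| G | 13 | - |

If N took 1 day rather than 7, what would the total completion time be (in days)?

Critical path before the change: B→W→P = 5+8+6 = 19 giving 19 days.
N has 5 days of float (longest path through it is 14).
No other chain overtakes it, so the finish is 19 days.

19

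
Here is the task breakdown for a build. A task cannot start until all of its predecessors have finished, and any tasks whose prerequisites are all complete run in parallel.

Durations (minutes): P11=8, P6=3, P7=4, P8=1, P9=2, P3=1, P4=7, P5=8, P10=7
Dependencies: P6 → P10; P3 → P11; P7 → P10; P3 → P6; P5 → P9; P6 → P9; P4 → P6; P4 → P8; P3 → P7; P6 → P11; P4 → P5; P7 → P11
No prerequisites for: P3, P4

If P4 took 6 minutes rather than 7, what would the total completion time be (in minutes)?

17

Baseline: P4→P6→P11 = 7+3+8 = 18 → 18 minutes.
P4 is on the critical path; changing it to 6 makes that path 17 minutes.
The critical path is still P4→P6→P11; finish is now 17 minutes.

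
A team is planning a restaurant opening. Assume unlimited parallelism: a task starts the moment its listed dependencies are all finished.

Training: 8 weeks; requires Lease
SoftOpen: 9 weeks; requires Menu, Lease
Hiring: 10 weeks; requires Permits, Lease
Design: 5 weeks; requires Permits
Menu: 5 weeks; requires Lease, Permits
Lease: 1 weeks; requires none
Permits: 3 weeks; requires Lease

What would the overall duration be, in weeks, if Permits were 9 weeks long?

24

Baseline: Lease→Permits→Menu→SoftOpen = 1+3+5+9 = 18 → 18 weeks.
Since Permits is critical, the +6 change carries straight to that chain (now 24 weeks).
That remains the longest chain; total 24 weeks.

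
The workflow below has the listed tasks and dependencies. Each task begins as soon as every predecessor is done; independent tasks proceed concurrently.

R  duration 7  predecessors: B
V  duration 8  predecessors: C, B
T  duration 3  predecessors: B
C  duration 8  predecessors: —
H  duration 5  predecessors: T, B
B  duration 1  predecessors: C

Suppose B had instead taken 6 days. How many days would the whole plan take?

22

As given, the longest chain is C→B→T→H = 8+1+3+5 = 17, so the finish is 17 days.
Since B is critical, the +5 change carries straight to that chain (now 22 days).
No other chain overtakes it, so the finish is 22 days.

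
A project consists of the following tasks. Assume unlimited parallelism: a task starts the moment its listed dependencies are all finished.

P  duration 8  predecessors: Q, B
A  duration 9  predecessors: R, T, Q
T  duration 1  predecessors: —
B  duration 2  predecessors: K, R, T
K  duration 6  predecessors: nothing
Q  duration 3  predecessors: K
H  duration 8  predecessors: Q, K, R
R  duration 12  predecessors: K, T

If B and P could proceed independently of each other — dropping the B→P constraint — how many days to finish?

Original critical path: K→R→B→P = 6+12+2+8 = 28 ⇒ 28 days.
Without B→P, P's earliest start moves from 20 to 9.
New critical path: K→R→A = 6+12+9 = 27 ⇒ 27 days.

27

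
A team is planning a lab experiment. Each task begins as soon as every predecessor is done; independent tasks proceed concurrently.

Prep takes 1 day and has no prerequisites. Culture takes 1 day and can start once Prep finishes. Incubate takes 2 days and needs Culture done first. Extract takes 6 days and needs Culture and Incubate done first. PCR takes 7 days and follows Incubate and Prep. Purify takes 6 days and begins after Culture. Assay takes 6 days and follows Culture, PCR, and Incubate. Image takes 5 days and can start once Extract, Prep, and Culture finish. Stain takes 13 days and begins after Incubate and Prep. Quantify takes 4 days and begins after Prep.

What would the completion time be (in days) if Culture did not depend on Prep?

Original critical path: Prep→Culture→Incubate→PCR→Assay = 1+1+2+7+6 = 17 ⇒ 17 days.
Without Prep→Culture, Culture's earliest start moves from 1 to 0.
After: Culture→Incubate→PCR→Assay = 1+2+7+6 = 16 → 16 days.

16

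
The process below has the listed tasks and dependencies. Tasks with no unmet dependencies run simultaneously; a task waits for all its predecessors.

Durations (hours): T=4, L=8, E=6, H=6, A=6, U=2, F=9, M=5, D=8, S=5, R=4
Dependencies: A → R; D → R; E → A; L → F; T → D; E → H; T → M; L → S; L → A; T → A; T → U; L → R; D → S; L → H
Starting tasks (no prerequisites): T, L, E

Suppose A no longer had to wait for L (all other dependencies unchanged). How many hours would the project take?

Original critical path: L→A→R = 8+6+4 = 18 ⇒ 18 hours.
Without L→A, A's earliest start moves from 8 to 6.
New critical path: T→D→S = 4+8+5 = 17 ⇒ 17 hours.

17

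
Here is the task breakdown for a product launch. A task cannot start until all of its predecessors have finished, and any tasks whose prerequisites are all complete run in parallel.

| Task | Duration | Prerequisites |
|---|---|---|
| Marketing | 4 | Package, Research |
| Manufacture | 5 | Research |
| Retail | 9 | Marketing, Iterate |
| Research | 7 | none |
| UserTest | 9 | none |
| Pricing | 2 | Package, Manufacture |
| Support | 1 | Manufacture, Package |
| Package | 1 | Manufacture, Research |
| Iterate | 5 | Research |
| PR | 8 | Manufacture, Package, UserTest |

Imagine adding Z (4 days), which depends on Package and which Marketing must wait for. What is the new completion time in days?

Originally the schedule takes 26 days.
With Z inserted, Marketing now waits for max(Package, Research, Z).
New critical path: Research→Manufacture→Package→Z→Marketing→Retail = 7+5+1+4+4+9 = 30 ⇒ 30 days.

30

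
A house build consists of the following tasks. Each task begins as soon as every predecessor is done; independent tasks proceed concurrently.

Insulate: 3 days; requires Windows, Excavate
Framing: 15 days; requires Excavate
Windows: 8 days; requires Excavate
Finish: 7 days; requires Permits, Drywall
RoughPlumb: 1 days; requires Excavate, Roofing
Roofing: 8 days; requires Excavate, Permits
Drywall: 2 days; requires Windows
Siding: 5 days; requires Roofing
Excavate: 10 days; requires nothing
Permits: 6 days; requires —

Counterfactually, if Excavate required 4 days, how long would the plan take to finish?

21

Critical path before the change: Excavate→Windows→Drywall→Finish = 10+8+2+7 = 27 giving 27 days.
Excavate is on the critical path; changing it to 4 makes that path 21 days.
No other chain overtakes it, so the finish is 21 days.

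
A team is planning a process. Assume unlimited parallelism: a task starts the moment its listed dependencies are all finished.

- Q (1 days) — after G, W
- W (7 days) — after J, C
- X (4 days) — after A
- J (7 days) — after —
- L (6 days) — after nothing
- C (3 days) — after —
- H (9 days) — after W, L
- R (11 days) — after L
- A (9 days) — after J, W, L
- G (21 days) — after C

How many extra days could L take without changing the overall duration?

Critical path: J→W→A→X = 7+7+9+4 = 27, so the finish is 27 days.
L finishes as early as 6 and must finish by 14.
Slack of L = 8 − 0 = 8 days.

8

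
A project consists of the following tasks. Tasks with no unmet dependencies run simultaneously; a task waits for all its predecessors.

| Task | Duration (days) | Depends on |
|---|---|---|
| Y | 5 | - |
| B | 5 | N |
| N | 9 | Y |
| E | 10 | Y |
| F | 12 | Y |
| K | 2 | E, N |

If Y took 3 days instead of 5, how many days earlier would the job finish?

Critical path before the change: Y→N→B = 5+9+5 = 19 giving 19 days.
Since Y is critical, the -2 change carries straight to that chain (now 17 days).
No other chain overtakes it, so the finish is 17 days.
Change in finish: 17 − 19 = -2 days.

2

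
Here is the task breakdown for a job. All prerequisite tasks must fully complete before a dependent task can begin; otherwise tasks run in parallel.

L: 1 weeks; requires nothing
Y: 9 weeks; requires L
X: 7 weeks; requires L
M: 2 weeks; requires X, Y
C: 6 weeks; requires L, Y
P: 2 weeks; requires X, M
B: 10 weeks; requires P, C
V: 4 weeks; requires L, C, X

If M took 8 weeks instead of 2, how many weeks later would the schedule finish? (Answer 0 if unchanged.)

Actual critical path: L→Y→C→B = 1+9+6+10 = 26 ⇒ 26 weeks.
M is off the critical path — its longest chain is 24 weeks, giving 2 of slack.
The binding chain switches to L→Y→M→P→B = 1+9+8+2+10 = 30; finish 30 weeks.
Change in finish: 30 − 26 = +4 weeks.

4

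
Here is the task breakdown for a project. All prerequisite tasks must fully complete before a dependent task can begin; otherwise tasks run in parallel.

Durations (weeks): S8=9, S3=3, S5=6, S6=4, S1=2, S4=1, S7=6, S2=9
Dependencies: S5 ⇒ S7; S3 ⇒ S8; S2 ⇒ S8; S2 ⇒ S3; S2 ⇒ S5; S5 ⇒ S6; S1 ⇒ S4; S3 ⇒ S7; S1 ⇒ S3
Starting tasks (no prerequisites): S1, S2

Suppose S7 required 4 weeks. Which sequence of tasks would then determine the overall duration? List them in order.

Actual critical path: S2→S5→S7 = 9+6+6 = 21 ⇒ 21 weeks.
Since S7 is critical, the -2 change carries straight to that chain (now 19 weeks).
New critical path: S2→S3→S8 = 9+3+9 = 21 ⇒ 21 weeks.

S2, S3, S8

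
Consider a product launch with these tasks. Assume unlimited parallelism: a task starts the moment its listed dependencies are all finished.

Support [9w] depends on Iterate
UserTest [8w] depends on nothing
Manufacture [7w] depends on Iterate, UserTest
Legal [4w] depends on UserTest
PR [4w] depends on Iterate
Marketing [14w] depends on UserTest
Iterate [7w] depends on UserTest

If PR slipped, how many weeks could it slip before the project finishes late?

The longest chain is UserTest→Iterate→Support = 8+7+9 = 24; overall finish 24 weeks.
The longest chain containing PR totals 19 weeks.
Float = 24 − 19 = 5.

5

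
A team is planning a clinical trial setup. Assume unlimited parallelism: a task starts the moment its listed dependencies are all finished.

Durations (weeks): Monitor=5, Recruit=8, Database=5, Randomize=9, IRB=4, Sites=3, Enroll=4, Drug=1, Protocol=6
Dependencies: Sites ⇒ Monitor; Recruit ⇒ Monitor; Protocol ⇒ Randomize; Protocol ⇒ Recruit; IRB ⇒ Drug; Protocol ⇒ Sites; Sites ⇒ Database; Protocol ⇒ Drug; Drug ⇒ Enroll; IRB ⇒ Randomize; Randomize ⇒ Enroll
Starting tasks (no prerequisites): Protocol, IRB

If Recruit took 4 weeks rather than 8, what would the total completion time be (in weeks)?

19

As given, the longest chain is Protocol→Recruit→Monitor = 6+8+5 = 19, so the finish is 19 weeks.
Recruit is on the critical path; changing it to 4 makes that path 15 weeks.
New critical path: Protocol→Randomize→Enroll = 6+9+4 = 19 ⇒ 19 weeks.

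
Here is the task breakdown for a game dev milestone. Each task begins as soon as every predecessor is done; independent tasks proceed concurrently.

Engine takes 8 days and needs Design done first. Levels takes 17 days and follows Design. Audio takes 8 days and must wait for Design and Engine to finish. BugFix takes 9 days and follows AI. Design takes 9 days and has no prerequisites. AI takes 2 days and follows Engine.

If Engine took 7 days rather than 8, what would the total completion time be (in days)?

27

Critical path before the change: Design→Engine→AI→BugFix = 9+8+2+9 = 28 giving 28 days.
Engine is on the critical path; changing it to 7 makes that path 27 days.
No other chain overtakes it, so the finish is 27 days.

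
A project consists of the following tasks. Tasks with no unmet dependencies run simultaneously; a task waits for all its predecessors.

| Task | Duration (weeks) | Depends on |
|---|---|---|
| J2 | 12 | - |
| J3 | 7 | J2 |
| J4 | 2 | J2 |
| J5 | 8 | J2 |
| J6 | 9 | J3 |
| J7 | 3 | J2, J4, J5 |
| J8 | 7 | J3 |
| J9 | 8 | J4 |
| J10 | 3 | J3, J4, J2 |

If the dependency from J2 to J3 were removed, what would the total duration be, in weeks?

23

With the dependency in place, J2→J3→J6 = 12+7+9 = 28 sets the finish at 28 weeks.
Without J2→J3, J3's earliest start moves from 12 to 0.
After: J2→J5→J7 = 12+8+3 = 23 → 23 weeks.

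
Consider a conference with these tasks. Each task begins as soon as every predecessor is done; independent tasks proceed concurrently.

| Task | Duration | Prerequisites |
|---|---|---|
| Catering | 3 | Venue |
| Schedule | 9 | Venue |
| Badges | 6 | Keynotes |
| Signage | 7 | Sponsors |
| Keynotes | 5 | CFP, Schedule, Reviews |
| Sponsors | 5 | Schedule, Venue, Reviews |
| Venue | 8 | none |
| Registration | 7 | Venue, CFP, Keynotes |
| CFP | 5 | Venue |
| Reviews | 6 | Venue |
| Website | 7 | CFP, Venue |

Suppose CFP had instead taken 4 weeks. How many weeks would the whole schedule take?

Critical path before the change: Venue→Schedule→Keynotes→Registration = 8+9+5+7 = 29 giving 29 weeks.
The longest path through CFP is only 25 weeks, so CFP has float 4.
The critical path is still Venue→Schedule→Keynotes→Registration; finish is now 29 weeks.

29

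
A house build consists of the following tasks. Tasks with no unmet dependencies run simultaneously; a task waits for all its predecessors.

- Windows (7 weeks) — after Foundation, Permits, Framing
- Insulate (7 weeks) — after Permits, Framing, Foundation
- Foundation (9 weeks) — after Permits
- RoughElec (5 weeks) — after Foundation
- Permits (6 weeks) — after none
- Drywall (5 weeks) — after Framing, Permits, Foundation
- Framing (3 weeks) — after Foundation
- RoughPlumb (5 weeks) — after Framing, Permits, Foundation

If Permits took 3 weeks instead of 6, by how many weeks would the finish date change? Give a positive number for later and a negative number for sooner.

-3

The binding path is Permits→Foundation→Framing→Windows = 6+9+3+7 = 25; finish at 25 weeks.
Permits lies on that path, so at 3 weeks the path becomes 22 weeks.
That remains the longest chain; total 22 weeks.
Change in finish: 22 − 25 = -3 weeks.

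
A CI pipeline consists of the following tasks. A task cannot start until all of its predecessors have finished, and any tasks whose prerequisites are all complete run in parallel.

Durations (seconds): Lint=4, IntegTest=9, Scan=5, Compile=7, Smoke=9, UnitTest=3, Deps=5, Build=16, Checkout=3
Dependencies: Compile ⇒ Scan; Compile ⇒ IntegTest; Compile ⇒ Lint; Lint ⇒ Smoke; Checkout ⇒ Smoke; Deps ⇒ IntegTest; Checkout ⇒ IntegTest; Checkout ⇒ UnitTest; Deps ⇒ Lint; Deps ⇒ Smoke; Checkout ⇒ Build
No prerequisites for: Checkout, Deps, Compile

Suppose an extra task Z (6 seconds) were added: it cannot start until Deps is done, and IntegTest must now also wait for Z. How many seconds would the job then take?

Originally the job takes 20 seconds.
With Z inserted, IntegTest now waits for max(Compile, Checkout, Deps, Z).
New critical path: Deps→Z→IntegTest = 5+6+9 = 20 ⇒ 20 seconds.

20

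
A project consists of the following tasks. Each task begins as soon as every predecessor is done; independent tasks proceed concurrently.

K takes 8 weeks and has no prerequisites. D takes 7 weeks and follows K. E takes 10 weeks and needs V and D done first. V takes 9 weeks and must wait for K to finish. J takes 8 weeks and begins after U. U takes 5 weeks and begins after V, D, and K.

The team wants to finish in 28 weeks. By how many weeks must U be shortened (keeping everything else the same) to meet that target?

Current finish: 30 weeks; target: 28.
U is on every critical path, so each week cut from U cuts the finish by one (this holds down to a finish of 27).
Need 30 − 28 = 2 weeks off U → U becomes 3 weeks, finish becomes 28.

2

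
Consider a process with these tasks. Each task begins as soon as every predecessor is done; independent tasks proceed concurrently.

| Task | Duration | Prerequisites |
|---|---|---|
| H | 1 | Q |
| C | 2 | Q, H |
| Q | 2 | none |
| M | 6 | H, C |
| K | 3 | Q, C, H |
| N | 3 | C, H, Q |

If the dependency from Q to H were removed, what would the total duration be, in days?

Original critical path: Q→H→C→M = 2+1+2+6 = 11 ⇒ 11 days.
Without Q→H, H's earliest start moves from 2 to 0.
New critical path: Q→C→M = 2+2+6 = 10 ⇒ 10 days.

10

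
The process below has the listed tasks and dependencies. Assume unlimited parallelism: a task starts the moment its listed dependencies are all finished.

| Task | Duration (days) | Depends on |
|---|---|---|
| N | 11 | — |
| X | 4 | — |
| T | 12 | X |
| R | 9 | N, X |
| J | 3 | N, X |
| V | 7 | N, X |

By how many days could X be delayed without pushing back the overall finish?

4

N→R = 11+9 = 20 sets the makespan at 20 days.
The longest chain containing X totals 16 days.
So X can slip 8 − 4 = 4 days.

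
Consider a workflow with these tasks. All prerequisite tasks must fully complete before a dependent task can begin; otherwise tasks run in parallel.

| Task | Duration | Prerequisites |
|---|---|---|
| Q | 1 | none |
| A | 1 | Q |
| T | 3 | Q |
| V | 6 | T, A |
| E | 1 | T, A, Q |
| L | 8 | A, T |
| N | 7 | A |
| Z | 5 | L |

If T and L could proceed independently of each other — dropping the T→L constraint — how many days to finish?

With the dependency in place, Q→T→L→Z = 1+3+8+5 = 17 sets the finish at 17 days.
Without T→L, L's earliest start moves from 4 to 2.
New critical path: Q→A→L→Z = 1+1+8+5 = 15 ⇒ 15 days.

15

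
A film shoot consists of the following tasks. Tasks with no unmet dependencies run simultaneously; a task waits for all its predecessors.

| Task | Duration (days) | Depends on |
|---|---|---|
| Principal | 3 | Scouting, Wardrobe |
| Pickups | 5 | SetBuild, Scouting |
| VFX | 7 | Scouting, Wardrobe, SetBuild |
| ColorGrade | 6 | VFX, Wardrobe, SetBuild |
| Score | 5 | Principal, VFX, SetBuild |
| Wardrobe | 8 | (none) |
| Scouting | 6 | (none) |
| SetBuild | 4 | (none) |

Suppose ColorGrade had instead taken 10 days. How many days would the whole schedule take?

The binding path is Wardrobe→VFX→ColorGrade = 8+7+6 = 21; finish at 21 days.
ColorGrade lies on that path, so at 10 days the path becomes 25 days.
That remains the longest chain; total 25 days.

25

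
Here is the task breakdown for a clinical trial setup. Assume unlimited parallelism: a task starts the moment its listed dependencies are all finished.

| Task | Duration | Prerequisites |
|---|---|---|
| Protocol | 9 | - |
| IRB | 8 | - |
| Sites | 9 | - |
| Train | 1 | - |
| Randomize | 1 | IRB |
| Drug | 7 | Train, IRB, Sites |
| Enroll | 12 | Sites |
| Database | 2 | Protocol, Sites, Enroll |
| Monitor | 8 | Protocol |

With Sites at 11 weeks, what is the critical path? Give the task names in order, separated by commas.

Critical path before the change: Sites→Enroll→Database = 9+12+2 = 23 giving 23 weeks.
Since Sites is critical, the +2 change carries straight to that chain (now 25 weeks).
No other chain overtakes it, so the finish is 25 weeks.

Sites, Enroll, Database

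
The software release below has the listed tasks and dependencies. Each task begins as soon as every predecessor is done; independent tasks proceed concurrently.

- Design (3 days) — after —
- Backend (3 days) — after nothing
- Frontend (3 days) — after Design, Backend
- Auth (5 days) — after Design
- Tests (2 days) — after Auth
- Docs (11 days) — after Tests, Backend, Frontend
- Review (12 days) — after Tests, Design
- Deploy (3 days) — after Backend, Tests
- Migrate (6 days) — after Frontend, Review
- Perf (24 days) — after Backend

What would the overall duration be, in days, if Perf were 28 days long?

31

The binding path is Design→Auth→Tests→Review→Migrate = 3+5+2+12+6 = 28; finish at 28 days.
Perf is off the critical path — its longest chain is 27 days, giving 1 of slack.
Now Backend→Perf = 3+28 = 31 is longest, so the finish becomes 31 days.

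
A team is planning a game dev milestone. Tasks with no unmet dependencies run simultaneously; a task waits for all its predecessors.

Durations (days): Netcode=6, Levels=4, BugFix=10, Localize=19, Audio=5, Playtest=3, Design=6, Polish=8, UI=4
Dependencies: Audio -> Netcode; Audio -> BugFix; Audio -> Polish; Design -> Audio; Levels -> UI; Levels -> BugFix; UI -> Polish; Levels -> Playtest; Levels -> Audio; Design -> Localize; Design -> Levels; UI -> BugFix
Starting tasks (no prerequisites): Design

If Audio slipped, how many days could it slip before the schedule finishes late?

Critical path: Design→Levels→Audio→BugFix = 6+4+5+10 = 25, so the finish is 25 days.
Audio finishes as early as 15 and must finish by 15.
Float = 25 − 25 = 0.

0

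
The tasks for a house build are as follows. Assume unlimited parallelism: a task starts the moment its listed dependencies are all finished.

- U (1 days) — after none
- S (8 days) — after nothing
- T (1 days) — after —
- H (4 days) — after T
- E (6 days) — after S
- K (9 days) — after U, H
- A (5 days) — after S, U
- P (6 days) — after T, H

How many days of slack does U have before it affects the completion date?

4

Critical path: S→E = 8+6 = 14, so the finish is 14 days.
Longest path through U: 10 days (earliest finish 1, latest finish 5).
Slack of U = 4 − 0 = 4 days.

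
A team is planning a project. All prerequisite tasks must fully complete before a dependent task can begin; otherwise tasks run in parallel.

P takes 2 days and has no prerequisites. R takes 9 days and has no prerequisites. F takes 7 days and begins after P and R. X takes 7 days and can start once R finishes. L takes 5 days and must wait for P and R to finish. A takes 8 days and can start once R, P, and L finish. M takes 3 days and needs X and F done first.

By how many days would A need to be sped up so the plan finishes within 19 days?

Current finish: 22 days; target: 19.
A is on every critical path, so each day cut from A cuts the finish by one (this holds down to a finish of 19).
Need 22 − 19 = 3 days off A → A becomes 5 days, finish becomes 19.

3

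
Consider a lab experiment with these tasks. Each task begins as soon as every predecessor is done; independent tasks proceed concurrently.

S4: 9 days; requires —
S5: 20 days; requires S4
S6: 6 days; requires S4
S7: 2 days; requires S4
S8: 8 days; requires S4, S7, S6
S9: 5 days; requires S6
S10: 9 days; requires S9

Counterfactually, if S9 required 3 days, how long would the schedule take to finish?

29

Critical path before the change: S4→S6→S9→S10 = 9+6+5+9 = 29 giving 29 days.
S9 is on the critical path; changing it to 3 makes that path 27 days.
Now S4→S5 = 9+20 = 29 is longest, so the finish becomes 29 days.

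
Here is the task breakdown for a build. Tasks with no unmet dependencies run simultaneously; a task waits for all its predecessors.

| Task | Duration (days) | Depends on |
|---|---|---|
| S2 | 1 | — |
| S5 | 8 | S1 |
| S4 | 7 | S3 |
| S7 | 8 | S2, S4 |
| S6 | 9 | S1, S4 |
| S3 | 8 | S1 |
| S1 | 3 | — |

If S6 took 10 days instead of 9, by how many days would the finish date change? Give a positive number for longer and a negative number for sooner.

1

The binding path is S1→S3→S4→S6 = 3+8+7+9 = 27; finish at 27 days.
Since S6 is critical, the +1 change carries straight to that chain (now 28 days).
The critical path is still S1→S3→S4→S6; finish is now 28 days.
Change in finish: 28 − 27 = +1 days.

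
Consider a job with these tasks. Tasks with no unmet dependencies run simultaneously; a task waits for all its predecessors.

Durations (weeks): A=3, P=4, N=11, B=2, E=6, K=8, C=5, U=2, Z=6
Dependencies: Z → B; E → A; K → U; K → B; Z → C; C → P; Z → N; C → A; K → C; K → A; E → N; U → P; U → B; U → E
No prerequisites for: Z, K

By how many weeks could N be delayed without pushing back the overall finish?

0

K→U→E→N = 8+2+6+11 = 27 sets the makespan at 27 weeks.
The longest chain containing N totals 27 weeks.
Slack of N = 16 − 16 = 0 weeks.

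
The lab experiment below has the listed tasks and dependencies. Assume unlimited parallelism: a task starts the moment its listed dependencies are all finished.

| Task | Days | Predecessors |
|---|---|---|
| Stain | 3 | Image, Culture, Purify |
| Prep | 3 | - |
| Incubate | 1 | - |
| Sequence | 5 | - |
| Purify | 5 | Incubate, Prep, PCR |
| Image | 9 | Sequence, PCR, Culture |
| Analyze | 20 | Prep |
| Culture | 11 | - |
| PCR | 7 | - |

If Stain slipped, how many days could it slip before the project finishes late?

The longest chain is Prep→Analyze = 3+20 = 23; overall finish 23 days.
The longest chain containing Stain totals 23 days.
Float = 23 − 23 = 0.

0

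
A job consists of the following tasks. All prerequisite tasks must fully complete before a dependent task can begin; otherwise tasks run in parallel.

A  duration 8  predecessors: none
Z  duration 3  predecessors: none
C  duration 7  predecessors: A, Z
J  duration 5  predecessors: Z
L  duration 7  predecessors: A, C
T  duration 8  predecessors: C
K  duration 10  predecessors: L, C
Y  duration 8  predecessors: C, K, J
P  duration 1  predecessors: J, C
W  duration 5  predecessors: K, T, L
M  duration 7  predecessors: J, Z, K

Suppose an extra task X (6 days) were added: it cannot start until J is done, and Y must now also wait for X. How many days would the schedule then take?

40

Originally the schedule takes 40 days.
With X inserted, Y now waits for max(C, K, J, X).
New critical path: A→C→L→K→Y = 8+7+7+10+8 = 40 ⇒ 40 days.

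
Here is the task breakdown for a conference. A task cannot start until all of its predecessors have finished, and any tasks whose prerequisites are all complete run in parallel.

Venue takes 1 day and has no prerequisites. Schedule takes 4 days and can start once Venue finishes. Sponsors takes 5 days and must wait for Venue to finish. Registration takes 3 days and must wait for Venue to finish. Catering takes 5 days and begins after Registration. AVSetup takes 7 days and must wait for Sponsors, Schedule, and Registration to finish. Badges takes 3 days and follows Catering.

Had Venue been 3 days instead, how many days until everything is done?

Baseline: Venue→Sponsors→AVSetup = 1+5+7 = 13 → 13 days.
Since Venue is critical, the +2 change carries straight to that chain (now 15 days).
That remains the longest chain; total 15 days.

15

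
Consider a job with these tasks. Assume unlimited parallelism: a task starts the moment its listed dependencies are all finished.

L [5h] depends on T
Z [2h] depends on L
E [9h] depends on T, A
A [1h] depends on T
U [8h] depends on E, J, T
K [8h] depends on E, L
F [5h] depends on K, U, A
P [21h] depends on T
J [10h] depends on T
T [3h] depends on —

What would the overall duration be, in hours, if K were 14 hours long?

Critical path before the change: T→A→E→K→F = 3+1+9+8+5 = 26 giving 26 hours.
Since K is critical, the +6 change carries straight to that chain (now 32 hours).
No other chain overtakes it, so the finish is 32 hours.

32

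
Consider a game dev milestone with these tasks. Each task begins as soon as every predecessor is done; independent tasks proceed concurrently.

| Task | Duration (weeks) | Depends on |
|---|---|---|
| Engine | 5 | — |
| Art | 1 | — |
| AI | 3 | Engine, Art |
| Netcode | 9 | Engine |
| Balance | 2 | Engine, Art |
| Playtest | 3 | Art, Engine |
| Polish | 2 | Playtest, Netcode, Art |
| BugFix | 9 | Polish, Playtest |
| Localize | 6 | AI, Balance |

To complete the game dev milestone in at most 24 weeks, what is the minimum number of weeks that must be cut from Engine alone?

1

Current finish: 25 weeks; target: 24.
Engine is on every critical path, so each week cut from Engine cuts the finish by one (this holds down to a finish of 21).
Need 25 − 24 = 1 week off Engine → Engine becomes 4 weeks, finish becomes 24.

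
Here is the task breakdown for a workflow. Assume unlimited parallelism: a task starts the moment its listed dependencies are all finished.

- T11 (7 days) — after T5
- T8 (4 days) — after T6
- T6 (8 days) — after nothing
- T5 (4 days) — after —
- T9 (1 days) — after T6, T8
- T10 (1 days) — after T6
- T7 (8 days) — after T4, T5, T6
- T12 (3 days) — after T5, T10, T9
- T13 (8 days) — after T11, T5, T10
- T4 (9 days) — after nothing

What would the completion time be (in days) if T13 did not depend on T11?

Original critical path: T5→T11→T13 = 4+7+8 = 19 ⇒ 19 days.
Without T11→T13, T13's earliest start moves from 11 to 9.
After: T4→T7 = 9+8 = 17 → 17 days.

17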